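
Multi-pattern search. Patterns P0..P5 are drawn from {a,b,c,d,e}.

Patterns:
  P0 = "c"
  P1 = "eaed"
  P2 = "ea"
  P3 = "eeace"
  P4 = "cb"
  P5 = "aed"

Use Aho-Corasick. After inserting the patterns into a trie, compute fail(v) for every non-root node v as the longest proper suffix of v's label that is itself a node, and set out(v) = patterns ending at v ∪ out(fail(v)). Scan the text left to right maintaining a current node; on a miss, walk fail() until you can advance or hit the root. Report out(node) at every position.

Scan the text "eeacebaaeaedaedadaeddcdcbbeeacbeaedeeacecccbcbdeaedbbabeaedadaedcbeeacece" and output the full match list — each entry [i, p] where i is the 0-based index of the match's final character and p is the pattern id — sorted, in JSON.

Build automaton:
Trie (insert patterns):
  0='ε' goto a→11 c→1 e→2
  1='c' goto b→10  [P0 ends]
  2='e' goto a→3 e→6
  3='ea' goto e→4  [P2 ends]
  4='eae' goto d→5
  5='eaed' goto ·  [P1 ends]
  6='ee' goto a→7
  7='eea' goto c→8
  8='eeac' goto e→9
  9='eeace' goto ·  [P3 ends]
  10='cb' goto ·  [P4 ends]
  11='a' goto e→12
  12='ae' goto d→13
  13='aed' goto ·  [P5 ends]

Failure links (BFS by depth):
  n1('c'): parent n0 fail=0; on 'c' 0 → fail=0;  out {0}∪∅={0}
  n2('e'): parent n0 fail=0; on 'e' 0 → fail=0;  out ∅∪∅=∅
  n11('a'): parent n0 fail=0; on 'a' 0 → fail=0;  out ∅∪∅=∅
  n3('ea'): parent n2 fail=0; on 'a' 0 → fail=11;  out {2}∪∅={2}
  n6('ee'): parent n2 fail=0; on 'e' 0 → fail=2;  out ∅∪∅=∅
  n10('cb'): parent n1 fail=0; on 'b' 0 → fail=0;  out {4}∪∅={4}
  n12('ae'): parent n11 fail=0; on 'e' 0 → fail=2;  out ∅∪∅=∅
  n4('eae'): parent n3 fail=11; on 'e' 11 → fail=12;  out ∅∪∅=∅
  n7('eea'): parent n6 fail=2; on 'a' 2 → fail=3;  out ∅∪{2}={2}
  n13('aed'): parent n12 fail=2; on 'd' 2→0 → fail=0;  out {5}∪∅={5}
  n5('eaed'): parent n4 fail=12; on 'd' 12 → fail=13;  out {1}∪{5}={1,5}
  n8('eeac'): parent n7 fail=3; on 'c' 3→11→0 → fail=1;  out ∅∪{0}={0}
  n9('eeace'): parent n8 fail=1; on 'e' 1→0 → fail=2;  out {3}∪∅={3}

Text stream:
pos 0 'e': at 2
pos 1 'e': at 6
pos 2 'a': at 7  ** P2@[1:2]
pos 3 'c': at 8  ** P0@[3:3]
pos 4 'e': at 9  ** P3@[0:4]
pos 5 'b': at 0 (fail-walked)
pos 6 'a': at 11
pos 7 'a': at 11 (fail-walked)
pos 8 'e': at 12
pos 9 'a': at 3 (fail-walked)  ** P2@[8:9]
pos 10 'e': at 4
pos 11 'd': at 5  ** P1@[8:11],P5@[9:11]
pos 12 'a': at 11 (fail-walked)
pos 13 'e': at 12
pos 14 'd': at 13  ** P5@[12:14]
pos 15 'a': at 11 (fail-walked)
pos 16 'd': at 0 (fail-walked)
pos 17 'a': at 11
pos 18 'e': at 12
pos 19 'd': at 13  ** P5@[17:19]
pos 20 'd': at 0 (fail-walked)
pos 21 'c': at 1  ** P0@[21:21]
pos 22 'd': at 0 (fail-walked)
pos 23 'c': at 1  ** P0@[23:23]
pos 24 'b': at 10  ** P4@[23:24]
pos 25 'b': at 0 (fail-walked)
pos 26 'e': at 2
pos 27 'e': at 6
pos 28 'a': at 7  ** P2@[27:28]
pos 29 'c': at 8  ** P0@[29:29]
pos 30 'b': at 10 (fail-walked)  ** P4@[29:30]
pos 31 'e': at 2 (fail-walked)
pos 32 'a': at 3  ** P2@[31:32]
pos 33 'e': at 4
pos 34 'd': at 5  ** P1@[31:34],P5@[32:34]
pos 35 'e': at 2 (fail-walked)
pos 36 'e': at 6
pos 37 'a': at 7  ** P2@[36:37]
pos 38 'c': at 8  ** P0@[38:38]
pos 39 'e': at 9  ** P3@[35:39]
pos 40 'c': at 1 (fail-walked)  ** P0@[40:40]
pos 41 'c': at 1 (fail-walked)  ** P0@[41:41]
pos 42 'c': at 1 (fail-walked)  ** P0@[42:42]
pos 43 'b': at 10  ** P4@[42:43]
pos 44 'c': at 1 (fail-walked)  ** P0@[44:44]
pos 45 'b': at 10  ** P4@[44:45]
pos 46 'd': at 0 (fail-walked)
pos 47 'e': at 2
pos 48 'a': at 3  ** P2@[47:48]
pos 49 'e': at 4
pos 50 'd': at 5  ** P1@[47:50],P5@[48:50]
pos 51 'b': at 0 (fail-walked)
pos 52 'b': at 0
pos 53 'a': at 11
pos 54 'b': at 0 (fail-walked)
pos 55 'e': at 2
pos 56 'a': at 3  ** P2@[55:56]
pos 57 'e': at 4
pos 58 'd': at 5  ** P1@[55:58],P5@[56:58]
pos 59 'a': at 11 (fail-walked)
pos 60 'd': at 0 (fail-walked)
pos 61 'a': at 11
pos 62 'e': at 12
pos 63 'd': at 13  ** P5@[61:63]
pos 64 'c': at 1 (fail-walked)  ** P0@[64:64]
pos 65 'b': at 10  ** P4@[64:65]
pos 66 'e': at 2 (fail-walked)
pos 67 'e': at 6
pos 68 'a': at 7  ** P2@[67:68]
pos 69 'c': at 8  ** P0@[69:69]
pos 70 'e': at 9  ** P3@[66:70]
pos 71 'c': at 1 (fail-walked)  ** P0@[71:71]
pos 72 'e': at 2 (fail-walked)

Result: [[2,2],[3,0],[4,3],[9,2],[11,1],[11,5],[14,5],[19,5],[21,0],[23,0],[24,4],[28,2],[29,0],[30,4],[32,2],[34,1],[34,5],[37,2],[38,0],[39,3],[40,0],[41,0],[42,0],[43,4],[44,0],[45,4],[48,2],[50,1],[50,5],[56,2],[58,1],[58,5],[63,5],[64,0],[65,4],[68,2],[69,0],[70,3],[71,0]]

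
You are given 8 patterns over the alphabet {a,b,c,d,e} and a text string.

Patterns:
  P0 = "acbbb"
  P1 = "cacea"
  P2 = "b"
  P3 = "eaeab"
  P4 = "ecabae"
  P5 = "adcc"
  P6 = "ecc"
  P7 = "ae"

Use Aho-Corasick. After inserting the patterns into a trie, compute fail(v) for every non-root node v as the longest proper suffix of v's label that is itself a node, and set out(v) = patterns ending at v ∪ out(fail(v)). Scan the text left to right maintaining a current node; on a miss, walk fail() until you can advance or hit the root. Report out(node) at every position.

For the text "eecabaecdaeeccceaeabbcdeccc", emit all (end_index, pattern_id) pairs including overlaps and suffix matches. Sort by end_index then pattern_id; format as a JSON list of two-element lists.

Build:
Trie nodes:
  0='ε' goto a→1 b→11 c→6 e→12
  1='a' goto c→2 d→22 e→26
  2='ac' goto b→3
  3='acb' goto b→4
  4='acbb' goto b→5
  5='acbbb' goto ·  [P0 ends]
  6='c' goto a→7
  7='ca' goto c→8
  8='cac' goto e→9
  9='cace' goto a→10
  10='cacea' goto ·  [P1 ends]
  11='b' goto ·  [P2 ends]
  12='e' goto a→13 c→17
  13='ea' goto e→14
  14='eae' goto a→15
  15='eaea' goto b→16
  16='eaeab' goto ·  [P3 ends]
  17='ec' goto a→18 c→25
  18='eca' goto b→19
  19='ecab' goto a→20
  20='ecaba' goto e→21
  21='ecabae' goto ·  [P4 ends]
  22='ad' goto c→23
  23='adc' goto c→24
  24='adcc' goto ·  [P5 ends]
  25='ecc' goto ·  [P6 ends]
  26='ae' goto ·  [P7 ends]

Failure links (BFS by depth):
  fail(1) 'a': from fail(0)=0 chase 'a': 0 ⇒ 0;  out=∅∪out(0)=∅
  fail(6) 'c': from fail(0)=0 chase 'c': 0 ⇒ 0;  out=∅∪out(0)=∅
  fail(11) 'b': from fail(0)=0 chase 'b': 0 ⇒ 0;  out={2}∪out(0)={2}
  fail(12) 'e': from fail(0)=0 chase 'e': 0 ⇒ 0;  out=∅∪out(0)=∅
  fail(2) 'ac': from fail(1)=0 chase 'c': 0 ⇒ 6;  out=∅∪out(6)=∅
  fail(7) 'ca': from fail(6)=0 chase 'a': 0 ⇒ 1;  out=∅∪out(1)=∅
  fail(13) 'ea': from fail(12)=0 chase 'a': 0 ⇒ 1;  out=∅∪out(1)=∅
  fail(17) 'ec': from fail(12)=0 chase 'c': 0 ⇒ 6;  out=∅∪out(6)=∅
  fail(22) 'ad': from fail(1)=0 chase 'd': 0 ⇒ 0;  out=∅∪out(0)=∅
  fail(26) 'ae': from fail(1)=0 chase 'e': 0 ⇒ 12;  out={7}∪out(12)={7}
  fail(3) 'acb': from fail(2)=6 chase 'b': 6→0 ⇒ 11;  out=∅∪out(11)={2}
  fail(8) 'cac': from fail(7)=1 chase 'c': 1 ⇒ 2;  out=∅∪out(2)=∅
  fail(14) 'eae': from fail(13)=1 chase 'e': 1 ⇒ 26;  out=∅∪out(26)={7}
  fail(18) 'eca': from fail(17)=6 chase 'a': 6 ⇒ 7;  out=∅∪out(7)=∅
  fail(23) 'adc': from fail(22)=0 chase 'c': 0 ⇒ 6;  out=∅∪out(6)=∅
  fail(25) 'ecc': from fail(17)=6 chase 'c': 6→0 ⇒ 6;  out={6}∪out(6)={6}
  fail(4) 'acbb': from fail(3)=11 chase 'b': 11→0 ⇒ 11;  out=∅∪out(11)={2}
  fail(9) 'cace': from fail(8)=2 chase 'e': 2→6→0 ⇒ 12;  out=∅∪out(12)=∅
  fail(15) 'eaea': from fail(14)=26 chase 'a': 26→12 ⇒ 13;  out=∅∪out(13)=∅
  fail(19) 'ecab': from fail(18)=7 chase 'b': 7→1→0 ⇒ 11;  out=∅∪out(11)={2}
  fail(24) 'adcc': from fail(23)=6 chase 'c': 6→0 ⇒ 6;  out={5}∪out(6)={5}
  fail(5) 'acbbb': from fail(4)=11 chase 'b': 11→0 ⇒ 11;  out={0}∪out(11)={0,2}
  fail(10) 'cacea': from fail(9)=12 chase 'a': 12 ⇒ 13;  out={1}∪out(13)={1}
  fail(16) 'eaeab': from fail(15)=13 chase 'b': 13→1→0 ⇒ 11;  out={3}∪out(11)={2,3}
  fail(20) 'ecaba': from fail(19)=11 chase 'a': 11→0 ⇒ 1;  out=∅∪out(1)=∅
  fail(21) 'ecabae': from fail(20)=1 chase 'e': 1 ⇒ 26;  out={4}∪out(26)={4,7}

Text stream:
i=0 'e': node 0→12
i=1 'e': node 12→12 (fail-walked)
i=2 'c': node 12→17
i=3 'a': node 17→18
i=4 'b': node 18→19  → match P2@[4:4]
i=5 'a': node 19→20
i=6 'e': node 20→21  → match P4@[1:6],P7@[5:6]
i=7 'c': node 21→17 (fail-walked)
i=8 'd': node 17→0 (fail-walked)
i=9 'a': node 0→1
i=10 'e': node 1→26  → match P7@[9:10]
i=11 'e': node 26→12 (fail-walked)
i=12 'c': node 12→17
i=13 'c': node 17→25  → match P6@[11:13]
i=14 'c': node 25→6 (fail-walked)
i=15 'e': node 6→12 (fail-walked)
i=16 'a': node 12→13
i=17 'e': node 13→14  → match P7@[16:17]
i=18 'a': node 14→15
i=19 'b': node 15→16  → match P2@[19:19],P3@[15:19]
i=20 'b': node 16→11 (fail-walked)  → match P2@[20:20]
i=21 'c': node 11→6 (fail-walked)
i=22 'd': node 6→0 (fail-walked)
i=23 'e': node 0→12
i=24 'c': node 12→17
i=25 'c': node 17→25  → match P6@[23:25]
i=26 'c': node 25→6 (fail-walked)

Matches: [[4,2],[6,4],[6,7],[10,7],[13,6],[17,7],[19,2],[19,3],[20,2],[25,6]]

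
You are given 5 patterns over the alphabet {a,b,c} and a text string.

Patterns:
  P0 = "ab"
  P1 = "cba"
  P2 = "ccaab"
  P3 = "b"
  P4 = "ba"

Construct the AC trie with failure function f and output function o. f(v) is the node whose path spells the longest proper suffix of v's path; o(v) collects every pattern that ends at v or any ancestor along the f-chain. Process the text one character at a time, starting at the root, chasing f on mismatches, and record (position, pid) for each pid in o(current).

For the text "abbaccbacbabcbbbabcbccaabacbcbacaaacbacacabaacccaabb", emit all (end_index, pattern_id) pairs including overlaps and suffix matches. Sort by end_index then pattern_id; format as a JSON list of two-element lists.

Construct AC machine:
Trie (insert patterns):
  n0 'ε': a→1 b→10 c→3
  n1 'a': b→2
  n2 'ab': ·  ←P0
  n3 'c': b→4 c→6
  n4 'cb': a→5
  n5 'cba': ·  ←P1
  n6 'cc': a→7
  n7 'cca': a→8
  n8 'ccaa': b→9
  n9 'ccaab': ·  ←P2
  n10 'b': a→11  ←P3
  n11 'ba': ·  ←P4

BFS fail/out derivation:
  fail(1) 'a': from fail(0)=0 chase 'a': 0 ⇒ 0;  out=∅∪out(0)=∅
  fail(3) 'c': from fail(0)=0 chase 'c': 0 ⇒ 0;  out=∅∪out(0)=∅
  fail(10) 'b': from fail(0)=0 chase 'b': 0 ⇒ 0;  out={3}∪out(0)={3}
  fail(2) 'ab': from fail(1)=0 chase 'b': 0 ⇒ 10;  out={0}∪out(10)={0,3}
  fail(4) 'cb': from fail(3)=0 chase 'b': 0 ⇒ 10;  out=∅∪out(10)={3}
  fail(6) 'cc': from fail(3)=0 chase 'c': 0 ⇒ 3;  out=∅∪out(3)=∅
  fail(11) 'ba': from fail(10)=0 chase 'a': 0 ⇒ 1;  out={4}∪out(1)={4}
  fail(5) 'cba': from fail(4)=10 chase 'a': 10 ⇒ 11;  out={1}∪out(11)={1,4}
  fail(7) 'cca': from fail(6)=3 chase 'a': 3→0 ⇒ 1;  out=∅∪out(1)=∅
  fail(8) 'ccaa': from fail(7)=1 chase 'a': 1→0 ⇒ 1;  out=∅∪out(1)=∅
  fail(9) 'ccaab': from fail(8)=1 chase 'b': 1 ⇒ 2;  out={2}∪out(2)={0,2,3}

Scan:
i=0 'a': node 0→1
i=1 'b': node 1→2  emit P0@[0:1],P3@[1:1]
i=2 'b': node 2→10 (fail-walked)  emit P3@[2:2]
i=3 'a': node 10→11  emit P4@[2:3]
i=4 'c': node 11→3 (fail-walked)
i=5 'c': node 3→6
i=6 'b': node 6→4 (fail-walked)  emit P3@[6:6]
i=7 'a': node 4→5  emit P1@[5:7],P4@[6:7]
i=8 'c': node 5→3 (fail-walked)
i=9 'b': node 3→4  emit P3@[9:9]
i=10 'a': node 4→5  emit P1@[8:10],P4@[9:10]
i=11 'b': node 5→2 (fail-walked)  emit P0@[10:11],P3@[11:11]
i=12 'c': node 2→3 (fail-walked)
i=13 'b': node 3→4  emit P3@[13:13]
i=14 'b': node 4→10 (fail-walked)  emit P3@[14:14]
i=15 'b': node 10→10 (fail-walked)  emit P3@[15:15]
i=16 'a': node 10→11  emit P4@[15:16]
i=17 'b': node 11→2 (fail-walked)  emit P0@[16:17],P3@[17:17]
i=18 'c': node 2→3 (fail-walked)
i=19 'b': node 3→4  emit P3@[19:19]
i=20 'c': node 4→3 (fail-walked)
i=21 'c': node 3→6
i=22 'a': node 6→7
i=23 'a': node 7→8
i=24 'b': node 8→9  emit P0@[23:24],P2@[20:24],P3@[24:24]
i=25 'a': node 9→11 (fail-walked)  emit P4@[24:25]
i=26 'c': node 11→3 (fail-walked)
i=27 'b': node 3→4  emit P3@[27:27]
i=28 'c': node 4→3 (fail-walked)
i=29 'b': node 3→4  emit P3@[29:29]
i=30 'a': node 4→5  emit P1@[28:30],P4@[29:30]
i=31 'c': node 5→3 (fail-walked)
i=32 'a': node 3→1 (fail-walked)
i=33 'a': node 1→1 (fail-walked)
i=34 'a': node 1→1 (fail-walked)
i=35 'c': node 1→3 (fail-walked)
i=36 'b': node 3→4  emit P3@[36:36]
i=37 'a': node 4→5  emit P1@[35:37],P4@[36:37]
i=38 'c': node 5→3 (fail-walked)
i=39 'a': node 3→1 (fail-walked)
i=40 'c': node 1→3 (fail-walked)
i=41 'a': node 3→1 (fail-walked)
i=42 'b': node 1→2  emit P0@[41:42],P3@[42:42]
i=43 'a': node 2→11 (fail-walked)  emit P4@[42:43]
i=44 'a': node 11→1 (fail-walked)
i=45 'c': node 1→3 (fail-walked)
i=46 'c': node 3→6
i=47 'c': node 6→6 (fail-walked)
i=48 'a': node 6→7
i=49 'a': node 7→8
i=50 'b': node 8→9  emit P0@[49:50],P2@[46:50],P3@[50:50]
i=51 'b': node 9→10 (fail-walked)  emit P3@[51:51]

Matches: [[1,0],[1,3],[2,3],[3,4],[6,3],[7,1],[7,4],[9,3],[10,1],[10,4],[11,0],[11,3],[13,3],[14,3],[15,3],[16,4],[17,0],[17,3],[19,3],[24,0],[24,2],[24,3],[25,4],[27,3],[29,3],[30,1],[30,4],[36,3],[37,1],[37,4],[42,0],[42,3],[43,4],[50,0],[50,2],[50,3],[51,3]]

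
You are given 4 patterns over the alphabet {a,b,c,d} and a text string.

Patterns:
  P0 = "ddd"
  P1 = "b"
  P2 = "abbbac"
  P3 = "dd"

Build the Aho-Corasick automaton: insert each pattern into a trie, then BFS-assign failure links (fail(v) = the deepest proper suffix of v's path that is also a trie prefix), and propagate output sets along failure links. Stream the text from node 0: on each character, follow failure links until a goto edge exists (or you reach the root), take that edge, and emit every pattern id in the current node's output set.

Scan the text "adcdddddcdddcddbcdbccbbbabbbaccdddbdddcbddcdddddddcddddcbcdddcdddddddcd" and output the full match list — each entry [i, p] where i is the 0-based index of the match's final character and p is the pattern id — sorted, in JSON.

Build:
Trie (insert patterns):
  n0 'ε': a→5 b→4 d→1
  n1 'd': d→2
  n2 'dd': d→3  [P3 ends]
  n3 'ddd': ·  [P0 ends]
  n4 'b': ·  [P1 ends]
  n5 'a': b→6
  n6 'ab': b→7
  n7 'abb': b→8
  n8 'abbb': a→9
  n9 'abbba': c→10
  n10 'abbbac': ·  [P2 ends]

Failure links (BFS by depth):
  fail(1) 'd': from fail(0)=0 chase 'd': 0 ⇒ 0;  out=∅∪out(0)=∅
  fail(4) 'b': from fail(0)=0 chase 'b': 0 ⇒ 0;  out={1}∪out(0)={1}
  fail(5) 'a': from fail(0)=0 chase 'a': 0 ⇒ 0;  out=∅∪out(0)=∅
  fail(2) 'dd': from fail(1)=0 chase 'd': 0 ⇒ 1;  out={3}∪out(1)={3}
  fail(6) 'ab': from fail(5)=0 chase 'b': 0 ⇒ 4;  out=∅∪out(4)={1}
  fail(3) 'ddd': from fail(2)=1 chase 'd': 1 ⇒ 2;  out={0}∪out(2)={0,3}
  fail(7) 'abb': from fail(6)=4 chase 'b': 4→0 ⇒ 4;  out=∅∪out(4)={1}
  fail(8) 'abbb': from fail(7)=4 chase 'b': 4→0 ⇒ 4;  out=∅∪out(4)={1}
  fail(9) 'abbba': from fail(8)=4 chase 'a': 4→0 ⇒ 5;  out=∅∪out(5)=∅
  fail(10) 'abbbac': from fail(9)=5 chase 'c': 5→0 ⇒ 0;  out={2}∪out(0)={2}

Run:
[0] read 'a'  n0⇒n5
[1] read 'd'  n5⇒n1 (fail-walked)
[2] read 'c'  n1⇒n0 (fail-walked)
[3] read 'd'  n0⇒n1
[4] read 'd'  n1⇒n2  ** P3@[3:4]
[5] read 'd'  n2⇒n3  ** P0@[3:5],P3@[4:5]
[6] read 'd'  n3⇒n3 (fail-walked)  ** P0@[4:6],P3@[5:6]
[7] read 'd'  n3⇒n3 (fail-walked)  ** P0@[5:7],P3@[6:7]
[8] read 'c'  n3⇒n0 (fail-walked)
[9] read 'd'  n0⇒n1
[10] read 'd'  n1⇒n2  ** P3@[9:10]
[11] read 'd'  n2⇒n3  ** P0@[9:11],P3@[10:11]
[12] read 'c'  n3⇒n0 (fail-walked)
[13] read 'd'  n0⇒n1
[14] read 'd'  n1⇒n2  ** P3@[13:14]
[15] read 'b'  n2⇒n4 (fail-walked)  ** P1@[15:15]
[16] read 'c'  n4⇒n0 (fail-walked)
[17] read 'd'  n0⇒n1
[18] read 'b'  n1⇒n4 (fail-walked)  ** P1@[18:18]
[19] read 'c'  n4⇒n0 (fail-walked)
[20] read 'c'  n0⇒n0
[21] read 'b'  n0⇒n4  ** P1@[21:21]
[22] read 'b'  n4⇒n4 (fail-walked)  ** P1@[22:22]
[23] read 'b'  n4⇒n4 (fail-walked)  ** P1@[23:23]
[24] read 'a'  n4⇒n5 (fail-walked)
[25] read 'b'  n5⇒n6  ** P1@[25:25]
[26] read 'b'  n6⇒n7  ** P1@[26:26]
[27] read 'b'  n7⇒n8  ** P1@[27:27]
[28] read 'a'  n8⇒n9
[29] read 'c'  n9⇒n10  ** P2@[24:29]
[30] read 'c'  n10⇒n0 (fail-walked)
[31] read 'd'  n0⇒n1
[32] read 'd'  n1⇒n2  ** P3@[31:32]
[33] read 'd'  n2⇒n3  ** P0@[31:33],P3@[32:33]
[34] read 'b'  n3⇒n4 (fail-walked)  ** P1@[34:34]
[35] read 'd'  n4⇒n1 (fail-walked)
[36] read 'd'  n1⇒n2  ** P3@[35:36]
[37] read 'd'  n2⇒n3  ** P0@[35:37],P3@[36:37]
[38] read 'c'  n3⇒n0 (fail-walked)
[39] read 'b'  n0⇒n4  ** P1@[39:39]
[40] read 'd'  n4⇒n1 (fail-walked)
[41] read 'd'  n1⇒n2  ** P3@[40:41]
[42] read 'c'  n2⇒n0 (fail-walked)
[43] read 'd'  n0⇒n1
[44] read 'd'  n1⇒n2  ** P3@[43:44]
[45] read 'd'  n2⇒n3  ** P0@[43:45],P3@[44:45]
[46] read 'd'  n3⇒n3 (fail-walked)  ** P0@[44:46],P3@[45:46]
[47] read 'd'  n3⇒n3 (fail-walked)  ** P0@[45:47],P3@[46:47]
[48] read 'd'  n3⇒n3 (fail-walked)  ** P0@[46:48],P3@[47:48]
[49] read 'd'  n3⇒n3 (fail-walked)  ** P0@[47:49],P3@[48:49]
[50] read 'c'  n3⇒n0 (fail-walked)
[51] read 'd'  n0⇒n1
[52] read 'd'  n1⇒n2  ** P3@[51:52]
[53] read 'd'  n2⇒n3  ** P0@[51:53],P3@[52:53]
[54] read 'd'  n3⇒n3 (fail-walked)  ** P0@[52:54],P3@[53:54]
[55] read 'c'  n3⇒n0 (fail-walked)
[56] read 'b'  n0⇒n4  ** P1@[56:56]
[57] read 'c'  n4⇒n0 (fail-walked)
[58] read 'd'  n0⇒n1
[59] read 'd'  n1⇒n2  ** P3@[58:59]
[60] read 'd'  n2⇒n3  ** P0@[58:60],P3@[59:60]
[61] read 'c'  n3⇒n0 (fail-walked)
[62] read 'd'  n0⇒n1
[63] read 'd'  n1⇒n2  ** P3@[62:63]
[64] read 'd'  n2⇒n3  ** P0@[62:64],P3@[63:64]
[65] read 'd'  n3⇒n3 (fail-walked)  ** P0@[63:65],P3@[64:65]
[66] read 'd'  n3⇒n3 (fail-walked)  ** P0@[64:66],P3@[65:66]
[67] read 'd'  n3⇒n3 (fail-walked)  ** P0@[65:67],P3@[66:67]
[68] read 'd'  n3⇒n3 (fail-walked)  ** P0@[66:68],P3@[67:68]
[69] read 'c'  n3⇒n0 (fail-walked)
[70] read 'd'  n0⇒n1

Result: [[4,3],[5,0],[5,3],[6,0],[6,3],[7,0],[7,3],[10,3],[11,0],[11,3],[14,3],[15,1],[18,1],[21,1],[22,1],[23,1],[25,1],[26,1],[27,1],[29,2],[32,3],[33,0],[33,3],[34,1],[36,3],[37,0],[37,3],[39,1],[41,3],[44,3],[45,0],[45,3],[46,0],[46,3],[47,0],[47,3],[48,0],[48,3],[49,0],[49,3],[52,3],[53,0],[53,3],[54,0],[54,3],[56,1],[59,3],[60,0],[60,3],[63,3],[64,0],[64,3],[65,0],[65,3],[66,0],[66,3],[67,0],[67,3],[68,0],[68,3]]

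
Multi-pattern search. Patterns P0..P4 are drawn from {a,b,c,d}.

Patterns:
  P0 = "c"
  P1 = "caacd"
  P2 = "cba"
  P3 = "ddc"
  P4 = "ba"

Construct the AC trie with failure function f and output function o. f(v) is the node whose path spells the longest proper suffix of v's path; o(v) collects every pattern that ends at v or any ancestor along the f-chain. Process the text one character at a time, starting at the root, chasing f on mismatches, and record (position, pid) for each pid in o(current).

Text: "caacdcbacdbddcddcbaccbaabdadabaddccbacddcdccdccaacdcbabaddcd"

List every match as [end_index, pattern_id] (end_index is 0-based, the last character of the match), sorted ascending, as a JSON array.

Build automaton:
Trie nodes:
  n0 'ε': b→11 c→1 d→8
  n1 'c': a→2 b→6  [P0 ends]
  n2 'ca': a→3
  n3 'caa': c→4
  n4 'caac': d→5
  n5 'caacd': ·  [P1 ends]
  n6 'cb': a→7
  n7 'cba': ·  [P2 ends]
  n8 'd': d→9
  n9 'dd': c→10
  n10 'ddc': ·  [P3 ends]
  n11 'b': a→12
  n12 'ba': ·  [P4 ends]

BFS fail/out derivation:
  fail(1) 'c': from fail(0)=0 chase 'c': 0 ⇒ 0;  out={0}∪out(0)={0}
  fail(8) 'd': from fail(0)=0 chase 'd': 0 ⇒ 0;  out=∅∪out(0)=∅
  fail(11) 'b': from fail(0)=0 chase 'b': 0 ⇒ 0;  out=∅∪out(0)=∅
  fail(2) 'ca': from fail(1)=0 chase 'a': 0 ⇒ 0;  out=∅∪out(0)=∅
  fail(6) 'cb': from fail(1)=0 chase 'b': 0 ⇒ 11;  out=∅∪out(11)=∅
  fail(9) 'dd': from fail(8)=0 chase 'd': 0 ⇒ 8;  out=∅∪out(8)=∅
  fail(12) 'ba': from fail(11)=0 chase 'a': 0 ⇒ 0;  out={4}∪out(0)={4}
  fail(3) 'caa': from fail(2)=0 chase 'a': 0 ⇒ 0;  out=∅∪out(0)=∅
  fail(7) 'cba': from fail(6)=11 chase 'a': 11 ⇒ 12;  out={2}∪out(12)={2,4}
  fail(10) 'ddc': from fail(9)=8 chase 'c': 8→0 ⇒ 1;  out={3}∪out(1)={0,3}
  fail(4) 'caac': from fail(3)=0 chase 'c': 0 ⇒ 1;  out=∅∪out(1)={0}
  fail(5) 'caacd': from fail(4)=1 chase 'd': 1→0 ⇒ 8;  out={1}∪out(8)={1}

Text stream:
[0] read 'c'  n0⇒n1  → match P0@[0:0]
[1] read 'a'  n1⇒n2
[2] read 'a'  n2⇒n3
[3] read 'c'  n3⇒n4  → match P0@[3:3]
[4] read 'd'  n4⇒n5  → match P1@[0:4]
[5] read 'c'  n5⇒n1 ·f  → match P0@[5:5]
[6] read 'b'  n1⇒n6
[7] read 'a'  n6⇒n7  → match P2@[5:7],P4@[6:7]
[8] read 'c'  n7⇒n1 ·f  → match P0@[8:8]
[9] read 'd'  n1⇒n8 ·f
[10] read 'b'  n8⇒n11 ·f
[11] read 'd'  n11⇒n8 ·f
[12] read 'd'  n8⇒n9
[13] read 'c'  n9⇒n10  → match P0@[13:13],P3@[11:13]
[14] read 'd'  n10⇒n8 ·f
[15] read 'd'  n8⇒n9
[16] read 'c'  n9⇒n10  → match P0@[16:16],P3@[14:16]
[17] read 'b'  n10⇒n6 ·f
[18] read 'a'  n6⇒n7  → match P2@[16:18],P4@[17:18]
[19] read 'c'  n7⇒n1 ·f  → match P0@[19:19]
[20] read 'c'  n1⇒n1 ·f  → match P0@[20:20]
[21] read 'b'  n1⇒n6
[22] read 'a'  n6⇒n7  → match P2@[20:22],P4@[21:22]
[23] read 'a'  n7⇒n0 ·f
[24] read 'b'  n0⇒n11
[25] read 'd'  n11⇒n8 ·f
[26] read 'a'  n8⇒n0 ·f
[27] read 'd'  n0⇒n8
[28] read 'a'  n8⇒n0 ·f
[29] read 'b'  n0⇒n11
[30] read 'a'  n11⇒n12  → match P4@[29:30]
[31] read 'd'  n12⇒n8 ·f
[32] read 'd'  n8⇒n9
[33] read 'c'  n9⇒n10  → match P0@[33:33],P3@[31:33]
[34] read 'c'  n10⇒n1 ·f  → match P0@[34:34]
[35] read 'b'  n1⇒n6
[36] read 'a'  n6⇒n7  → match P2@[34:36],P4@[35:36]
[37] read 'c'  n7⇒n1 ·f  → match P0@[37:37]
[38] read 'd'  n1⇒n8 ·f
[39] read 'd'  n8⇒n9
[40] read 'c'  n9⇒n10  → match P0@[40:40],P3@[38:40]
[41] read 'd'  n10⇒n8 ·f
[42] read 'c'  n8⇒n1 ·f  → match P0@[42:42]
[43] read 'c'  n1⇒n1 ·f  → match P0@[43:43]
[44] read 'd'  n1⇒n8 ·f
[45] read 'c'  n8⇒n1 ·f  → match P0@[45:45]
[46] read 'c'  n1⇒n1 ·f  → match P0@[46:46]
[47] read 'a'  n1⇒n2
[48] read 'a'  n2⇒n3
[49] read 'c'  n3⇒n4  → match P0@[49:49]
[50] read 'd'  n4⇒n5  → match P1@[46:50]
[51] read 'c'  n5⇒n1 ·f  → match P0@[51:51]
[52] read 'b'  n1⇒n6
[53] read 'a'  n6⇒n7  → match P2@[51:53],P4@[52:53]
[54] read 'b'  n7⇒n11 ·f
[55] read 'a'  n11⇒n12  → match P4@[54:55]
[56] read 'd'  n12⇒n8 ·f
[57] read 'd'  n8⇒n9
[58] read 'c'  n9⇒n10  → match P0@[58:58],P3@[56:58]
[59] read 'd'  n10⇒n8 ·f

Matches: [[0,0],[3,0],[4,1],[5,0],[7,2],[7,4],[8,0],[13,0],[13,3],[16,0],[16,3],[18,2],[18,4],[19,0],[20,0],[22,2],[22,4],[30,4],[33,0],[33,3],[34,0],[36,2],[36,4],[37,0],[40,0],[40,3],[42,0],[43,0],[45,0],[46,0],[49,0],[50,1],[51,0],[53,2],[53,4],[55,4],[58,0],[58,3]]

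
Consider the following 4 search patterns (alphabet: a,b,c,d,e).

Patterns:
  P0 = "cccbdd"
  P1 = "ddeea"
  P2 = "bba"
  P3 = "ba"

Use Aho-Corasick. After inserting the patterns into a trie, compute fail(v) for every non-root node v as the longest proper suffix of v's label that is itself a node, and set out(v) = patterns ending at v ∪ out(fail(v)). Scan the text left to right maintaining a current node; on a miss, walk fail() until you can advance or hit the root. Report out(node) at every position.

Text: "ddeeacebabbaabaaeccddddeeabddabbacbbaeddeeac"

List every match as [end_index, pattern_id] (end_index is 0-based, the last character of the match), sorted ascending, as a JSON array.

Construct AC machine:
Trie (insert patterns):
  0='ε' goto b→12 c→1 d→7
  1='c' goto c→2
  2='cc' goto c→3
  3='ccc' goto b→4
  4='cccb' goto d→5
  5='cccbd' goto d→6
  6='cccbdd' goto ·  ←P0
  7='d' goto d→8
  8='dd' goto e→9
  9='dde' goto e→10
  10='ddee' goto a→11
  11='ddeea' goto ·  ←P1
  12='b' goto a→15 b→13
  13='bb' goto a→14
  14='bba' goto ·  ←P2
  15='ba' goto ·  ←P3

BFS fail/out derivation:
  fail(1) 'c': from fail(0)=0 chase 'c': 0 ⇒ 0;  out=∅∪out(0)=∅
  fail(7) 'd': from fail(0)=0 chase 'd': 0 ⇒ 0;  out=∅∪out(0)=∅
  fail(12) 'b': from fail(0)=0 chase 'b': 0 ⇒ 0;  out=∅∪out(0)=∅
  fail(2) 'cc': from fail(1)=0 chase 'c': 0 ⇒ 1;  out=∅∪out(1)=∅
  fail(8) 'dd': from fail(7)=0 chase 'd': 0 ⇒ 7;  out=∅∪out(7)=∅
  fail(13) 'bb': from fail(12)=0 chase 'b': 0 ⇒ 12;  out=∅∪out(12)=∅
  fail(15) 'ba': from fail(12)=0 chase 'a': 0 ⇒ 0;  out={3}∪out(0)={3}
  fail(3) 'ccc': from fail(2)=1 chase 'c': 1 ⇒ 2;  out=∅∪out(2)=∅
  fail(9) 'dde': from fail(8)=7 chase 'e': 7→0 ⇒ 0;  out=∅∪out(0)=∅
  fail(14) 'bba': from fail(13)=12 chase 'a': 12 ⇒ 15;  out={2}∪out(15)={2,3}
  fail(4) 'cccb': from fail(3)=2 chase 'b': 2→1→0 ⇒ 12;  out=∅∪out(12)=∅
  fail(10) 'ddee': from fail(9)=0 chase 'e': 0 ⇒ 0;  out=∅∪out(0)=∅
  fail(5) 'cccbd': from fail(4)=12 chase 'd': 12→0 ⇒ 7;  out=∅∪out(7)=∅
  fail(11) 'ddeea': from fail(10)=0 chase 'a': 0 ⇒ 0;  out={1}∪out(0)={1}
  fail(6) 'cccbdd': from fail(5)=7 chase 'd': 7 ⇒ 8;  out={0}∪out(8)={0}

Text stream:
[0] read 'd'  n0⇒n7
[1] read 'd'  n7⇒n8
[2] read 'e'  n8⇒n9
[3] read 'e'  n9⇒n10
[4] read 'a'  n10⇒n11  emit P1@[0:4]
[5] read 'c'  n11⇒n1 (via fail)
[6] read 'e'  n1⇒n0 (via fail)
[7] read 'b'  n0⇒n12
[8] read 'a'  n12⇒n15  emit P3@[7:8]
[9] read 'b'  n15⇒n12 (via fail)
[10] read 'b'  n12⇒n13
[11] read 'a'  n13⇒n14  emit P2@[9:11],P3@[10:11]
[12] read 'a'  n14⇒n0 (via fail)
[13] read 'b'  n0⇒n12
[14] read 'a'  n12⇒n15  emit P3@[13:14]
[15] read 'a'  n15⇒n0 (via fail)
[16] read 'e'  n0⇒n0
[17] read 'c'  n0⇒n1
[18] read 'c'  n1⇒n2
[19] read 'd'  n2⇒n7 (via fail)
[20] read 'd'  n7⇒n8
[21] read 'd'  n8⇒n8 (via fail)
[22] read 'd'  n8⇒n8 (via fail)
[23] read 'e'  n8⇒n9
[24] read 'e'  n9⇒n10
[25] read 'a'  n10⇒n11  emit P1@[21:25]
[26] read 'b'  n11⇒n12 (via fail)
[27] read 'd'  n12⇒n7 (via fail)
[28] read 'd'  n7⇒n8
[29] read 'a'  n8⇒n0 (via fail)
[30] read 'b'  n0⇒n12
[31] read 'b'  n12⇒n13
[32] read 'a'  n13⇒n14  emit P2@[30:32],P3@[31:32]
[33] read 'c'  n14⇒n1 (via fail)
[34] read 'b'  n1⇒n12 (via fail)
[35] read 'b'  n12⇒n13
[36] read 'a'  n13⇒n14  emit P2@[34:36],P3@[35:36]
[37] read 'e'  n14⇒n0 (via fail)
[38] read 'd'  n0⇒n7
[39] read 'd'  n7⇒n8
[40] read 'e'  n8⇒n9
[41] read 'e'  n9⇒n10
[42] read 'a'  n10⇒n11  emit P1@[38:42]
[43] read 'c'  n11⇒n1 (via fail)

Result: [[4,1],[8,3],[11,2],[11,3],[14,3],[25,1],[32,2],[32,3],[36,2],[36,3],[42,1]]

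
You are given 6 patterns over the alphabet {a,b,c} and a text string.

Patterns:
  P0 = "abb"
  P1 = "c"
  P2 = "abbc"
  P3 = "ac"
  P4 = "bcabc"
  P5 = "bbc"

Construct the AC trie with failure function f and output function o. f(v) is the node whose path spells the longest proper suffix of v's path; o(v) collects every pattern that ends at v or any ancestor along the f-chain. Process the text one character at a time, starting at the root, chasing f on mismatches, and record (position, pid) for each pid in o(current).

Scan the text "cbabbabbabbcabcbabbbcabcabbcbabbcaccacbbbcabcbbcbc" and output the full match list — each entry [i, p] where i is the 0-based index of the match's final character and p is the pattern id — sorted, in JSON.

Construct AC machine:
Trie (insert patterns):
  n0 'ε': a→1 b→7 c→4
  n1 'a': b→2 c→6
  n2 'ab': b→3
  n3 'abb': c→5  [P0 ends]
  n4 'c': ·  [P1 ends]
  n5 'abbc': ·  [P2 ends]
  n6 'ac': ·  [P3 ends]
  n7 'b': b→12 c→8
  n8 'bc': a→9
  n9 'bca': b→10
  n10 'bcab': c→11
  n11 'bcabc': ·  [P4 ends]
  n12 'bb': c→13
  n13 'bbc': ·  [P5 ends]

Failure links (BFS by depth):
  n1('a'): parent n0 fail=0; on 'a' 0 → fail=0;  out ∅∪∅=∅
  n4('c'): parent n0 fail=0; on 'c' 0 → fail=0;  out {1}∪∅={1}
  n7('b'): parent n0 fail=0; on 'b' 0 → fail=0;  out ∅∪∅=∅
  n2('ab'): parent n1 fail=0; on 'b' 0 → fail=7;  out ∅∪∅=∅
  n6('ac'): parent n1 fail=0; on 'c' 0 → fail=4;  out {3}∪{1}={1,3}
  n8('bc'): parent n7 fail=0; on 'c' 0 → fail=4;  out ∅∪{1}={1}
  n12('bb'): parent n7 fail=0; on 'b' 0 → fail=7;  out ∅∪∅=∅
  n3('abb'): parent n2 fail=7; on 'b' 7 → fail=12;  out {0}∪∅={0}
  n9('bca'): parent n8 fail=4; on 'a' 4→0 → fail=1;  out ∅∪∅=∅
  n13('bbc'): parent n12 fail=7; on 'c' 7 → fail=8;  out {5}∪{1}={1,5}
  n5('abbc'): parent n3 fail=12; on 'c' 12 → fail=13;  out {2}∪{1,5}={1,2,5}
  n10('bcab'): parent n9 fail=1; on 'b' 1 → fail=2;  out ∅∪∅=∅
  n11('bcabc'): parent n10 fail=2; on 'c' 2→7 → fail=8;  out {4}∪{1}={1,4}

Scan:
pos 0 'c': at 4  ** P1@[0:0]
pos 1 'b': at 7 ·f
pos 2 'a': at 1 ·f
pos 3 'b': at 2
pos 4 'b': at 3  ** P0@[2:4]
pos 5 'a': at 1 ·f
pos 6 'b': at 2
pos 7 'b': at 3  ** P0@[5:7]
pos 8 'a': at 1 ·f
pos 9 'b': at 2
pos 10 'b': at 3  ** P0@[8:10]
pos 11 'c': at 5  ** P1@[11:11],P2@[8:11],P5@[9:11]
pos 12 'a': at 9 ·f
pos 13 'b': at 10
pos 14 'c': at 11  ** P1@[14:14],P4@[10:14]
pos 15 'b': at 7 ·f
pos 16 'a': at 1 ·f
pos 17 'b': at 2
pos 18 'b': at 3  ** P0@[16:18]
pos 19 'b': at 12 ·f
pos 20 'c': at 13  ** P1@[20:20],P5@[18:20]
pos 21 'a': at 9 ·f
pos 22 'b': at 10
pos 23 'c': at 11  ** P1@[23:23],P4@[19:23]
pos 24 'a': at 9 ·f
pos 25 'b': at 10
pos 26 'b': at 3 ·f  ** P0@[24:26]
pos 27 'c': at 5  ** P1@[27:27],P2@[24:27],P5@[25:27]
pos 28 'b': at 7 ·f
pos 29 'a': at 1 ·f
pos 30 'b': at 2
pos 31 'b': at 3  ** P0@[29:31]
pos 32 'c': at 5  ** P1@[32:32],P2@[29:32],P5@[30:32]
pos 33 'a': at 9 ·f
pos 34 'c': at 6 ·f  ** P1@[34:34],P3@[33:34]
pos 35 'c': at 4 ·f  ** P1@[35:35]
pos 36 'a': at 1 ·f
pos 37 'c': at 6  ** P1@[37:37],P3@[36:37]
pos 38 'b': at 7 ·f
pos 39 'b': at 12
pos 40 'b': at 12 ·f
pos 41 'c': at 13  ** P1@[41:41],P5@[39:41]
pos 42 'a': at 9 ·f
pos 43 'b': at 10
pos 44 'c': at 11  ** P1@[44:44],P4@[40:44]
pos 45 'b': at 7 ·f
pos 46 'b': at 12
pos 47 'c': at 13  ** P1@[47:47],P5@[45:47]
pos 48 'b': at 7 ·f
pos 49 'c': at 8  ** P1@[49:49]

Result: [[0,1],[4,0],[7,0],[10,0],[11,1],[11,2],[11,5],[14,1],[14,4],[18,0],[20,1],[20,5],[23,1],[23,4],[26,0],[27,1],[27,2],[27,5],[31,0],[32,1],[32,2],[32,5],[34,1],[34,3],[35,1],[37,1],[37,3],[41,1],[41,5],[44,1],[44,4],[47,1],[47,5],[49,1]]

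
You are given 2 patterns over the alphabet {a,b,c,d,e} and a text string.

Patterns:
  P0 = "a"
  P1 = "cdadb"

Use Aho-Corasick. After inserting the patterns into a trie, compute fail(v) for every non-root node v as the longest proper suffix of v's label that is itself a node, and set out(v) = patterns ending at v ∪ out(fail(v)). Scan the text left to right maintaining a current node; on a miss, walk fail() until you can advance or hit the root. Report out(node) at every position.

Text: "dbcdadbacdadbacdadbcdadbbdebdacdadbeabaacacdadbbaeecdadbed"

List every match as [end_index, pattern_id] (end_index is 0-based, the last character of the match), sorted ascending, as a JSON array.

Build:
Trie (insert patterns):
  0='ε' goto a→1 c→2
  1='a' goto ·  ←P0
  2='c' goto d→3
  3='cd' goto a→4
  4='cda' goto d→5
  5='cdad' goto b→6
  6='cdadb' goto ·  ←P1

BFS fail/out derivation:
  fail(1) 'a': from fail(0)=0 chase 'a': 0 ⇒ 0;  out={0}∪out(0)={0}
  fail(2) 'c': from fail(0)=0 chase 'c': 0 ⇒ 0;  out=∅∪out(0)=∅
  fail(3) 'cd': from fail(2)=0 chase 'd': 0 ⇒ 0;  out=∅∪out(0)=∅
  fail(4) 'cda': from fail(3)=0 chase 'a': 0 ⇒ 1;  out=∅∪out(1)={0}
  fail(5) 'cdad': from fail(4)=1 chase 'd': 1→0 ⇒ 0;  out=∅∪out(0)=∅
  fail(6) 'cdadb': from fail(5)=0 chase 'b': 0 ⇒ 0;  out={1}∪out(0)={1}

Scan:
i=0 'd': node 0→0
i=1 'b': node 0→0
i=2 'c': node 0→2
i=3 'd': node 2→3
i=4 'a': node 3→4  ** P0@[4:4]
i=5 'd': node 4→5
i=6 'b': node 5→6  ** P1@[2:6]
i=7 'a': node 6→1 (via fail)  ** P0@[7:7]
i=8 'c': node 1→2 (via fail)
i=9 'd': node 2→3
i=10 'a': node 3→4  ** P0@[10:10]
i=11 'd': node 4→5
i=12 'b': node 5→6  ** P1@[8:12]
i=13 'a': node 6→1 (via fail)  ** P0@[13:13]
i=14 'c': node 1→2 (via fail)
i=15 'd': node 2→3
i=16 'a': node 3→4  ** P0@[16:16]
i=17 'd': node 4→5
i=18 'b': node 5→6  ** P1@[14:18]
i=19 'c': node 6→2 (via fail)
i=20 'd': node 2→3
i=21 'a': node 3→4  ** P0@[21:21]
i=22 'd': node 4→5
i=23 'b': node 5→6  ** P1@[19:23]
i=24 'b': node 6→0 (via fail)
i=25 'd': node 0→0
i=26 'e': node 0→0
i=27 'b': node 0→0
i=28 'd': node 0→0
i=29 'a': node 0→1  ** P0@[29:29]
i=30 'c': node 1→2 (via fail)
i=31 'd': node 2→3
i=32 'a': node 3→4  ** P0@[32:32]
i=33 'd': node 4→5
i=34 'b': node 5→6  ** P1@[30:34]
i=35 'e': node 6→0 (via fail)
i=36 'a': node 0→1  ** P0@[36:36]
i=37 'b': node 1→0 (via fail)
i=38 'a': node 0→1  ** P0@[38:38]
i=39 'a': node 1→1 (via fail)  ** P0@[39:39]
i=40 'c': node 1→2 (via fail)
i=41 'a': node 2→1 (via fail)  ** P0@[41:41]
i=42 'c': node 1→2 (via fail)
i=43 'd': node 2→3
i=44 'a': node 3→4  ** P0@[44:44]
i=45 'd': node 4→5
i=46 'b': node 5→6  ** P1@[42:46]
i=47 'b': node 6→0 (via fail)
i=48 'a': node 0→1  ** P0@[48:48]
i=49 'e': node 1→0 (via fail)
i=50 'e': node 0→0
i=51 'c': node 0→2
i=52 'd': node 2→3
i=53 'a': node 3→4  ** P0@[53:53]
i=54 'd': node 4→5
i=55 'b': node 5→6  ** P1@[51:55]
i=56 'e': node 6→0 (via fail)
i=57 'd': node 0→0

Matches: [[4,0],[6,1],[7,0],[10,0],[12,1],[13,0],[16,0],[18,1],[21,0],[23,1],[29,0],[32,0],[34,1],[36,0],[38,0],[39,0],[41,0],[44,0],[46,1],[48,0],[53,0],[55,1]]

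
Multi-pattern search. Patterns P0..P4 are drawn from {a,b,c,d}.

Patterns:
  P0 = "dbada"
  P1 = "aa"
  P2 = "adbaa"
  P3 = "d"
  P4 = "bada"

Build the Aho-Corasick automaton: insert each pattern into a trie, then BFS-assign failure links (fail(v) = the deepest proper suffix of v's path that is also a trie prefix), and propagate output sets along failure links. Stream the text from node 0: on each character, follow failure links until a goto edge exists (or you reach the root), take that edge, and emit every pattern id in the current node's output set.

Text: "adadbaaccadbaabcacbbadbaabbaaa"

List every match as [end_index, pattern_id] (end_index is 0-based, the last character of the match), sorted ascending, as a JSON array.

Build:
Trie (insert patterns):
  0='ε' goto a→6 b→12 d→1
  1='d' goto b→2  ←P3
  2='db' goto a→3
  3='dba' goto d→4
  4='dbad' goto a→5
  5='dbada' goto ·  ←P0
  6='a' goto a→7 d→8
  7='aa' goto ·  ←P1
  8='ad' goto b→9
  9='adb' goto a→10
  10='adba' goto a→11
  11='adbaa' goto ·  ←P2
  12='b' goto a→13
  13='ba' goto d→14
  14='bad' goto a→15
  15='bada' goto ·  ←P4

BFS fail/out derivation:
  n1('d'): parent n0 fail=0; on 'd' 0 → fail=0;  out {3}∪∅={3}
  n6('a'): parent n0 fail=0; on 'a' 0 → fail=0;  out ∅∪∅=∅
  n12('b'): parent n0 fail=0; on 'b' 0 → fail=0;  out ∅∪∅=∅
  n2('db'): parent n1 fail=0; on 'b' 0 → fail=12;  out ∅∪∅=∅
  n7('aa'): parent n6 fail=0; on 'a' 0 → fail=6;  out {1}∪∅={1}
  n8('ad'): parent n6 fail=0; on 'd' 0 → fail=1;  out ∅∪{3}={3}
  n13('ba'): parent n12 fail=0; on 'a' 0 → fail=6;  out ∅∪∅=∅
  n3('dba'): parent n2 fail=12; on 'a' 12 → fail=13;  out ∅∪∅=∅
  n9('adb'): parent n8 fail=1; on 'b' 1 → fail=2;  out ∅∪∅=∅
  n14('bad'): parent n13 fail=6; on 'd' 6 → fail=8;  out ∅∪{3}={3}
  n4('dbad'): parent n3 fail=13; on 'd' 13 → fail=14;  out ∅∪{3}={3}
  n10('adba'): parent n9 fail=2; on 'a' 2 → fail=3;  out ∅∪∅=∅
  n15('bada'): parent n14 fail=8; on 'a' 8→1→0 → fail=6;  out {4}∪∅={4}
  n5('dbada'): parent n4 fail=14; on 'a' 14 → fail=15;  out {0}∪{4}={0,4}
  n11('adbaa'): parent n10 fail=3; on 'a' 3→13→6 → fail=7;  out {2}∪{1}={1,2}

Scan:
pos 0 'a': at 6
pos 1 'd': at 8  ** P3@[1:1]
pos 2 'a': at 6 ·f
pos 3 'd': at 8  ** P3@[3:3]
pos 4 'b': at 9
pos 5 'a': at 10
pos 6 'a': at 11  ** P1@[5:6],P2@[2:6]
pos 7 'c': at 0 ·f
pos 8 'c': at 0
pos 9 'a': at 6
pos 10 'd': at 8  ** P3@[10:10]
pos 11 'b': at 9
pos 12 'a': at 10
pos 13 'a': at 11  ** P1@[12:13],P2@[9:13]
pos 14 'b': at 12 ·f
pos 15 'c': at 0 ·f
pos 16 'a': at 6
pos 17 'c': at 0 ·f
pos 18 'b': at 12
pos 19 'b': at 12 ·f
pos 20 'a': at 13
pos 21 'd': at 14  ** P3@[21:21]
pos 22 'b': at 9 ·f
pos 23 'a': at 10
pos 24 'a': at 11  ** P1@[23:24],P2@[20:24]
pos 25 'b': at 12 ·f
pos 26 'b': at 12 ·f
pos 27 'a': at 13
pos 28 'a': at 7 ·f  ** P1@[27:28]
pos 29 'a': at 7 ·f  ** P1@[28:29]

Result: [[1,3],[3,3],[6,1],[6,2],[10,3],[13,1],[13,2],[21,3],[24,1],[24,2],[28,1],[29,1]]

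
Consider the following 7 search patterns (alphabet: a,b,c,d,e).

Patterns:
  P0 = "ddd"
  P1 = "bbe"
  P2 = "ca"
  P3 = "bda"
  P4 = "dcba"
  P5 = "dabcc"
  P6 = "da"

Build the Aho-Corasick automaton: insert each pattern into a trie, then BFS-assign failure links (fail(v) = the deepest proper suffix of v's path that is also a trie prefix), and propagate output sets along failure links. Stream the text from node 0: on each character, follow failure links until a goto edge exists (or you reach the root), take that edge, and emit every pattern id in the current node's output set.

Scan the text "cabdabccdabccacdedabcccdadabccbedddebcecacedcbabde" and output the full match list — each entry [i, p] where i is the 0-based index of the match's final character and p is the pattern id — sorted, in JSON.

Build:
Trie nodes:
  0='ε' goto b→4 c→7 d→1
  1='d' goto a→14 c→11 d→2
  2='dd' goto d→3
  3='ddd' goto ·  [P0 ends]
  4='b' goto b→5 d→9
  5='bb' goto e→6
  6='bbe' goto ·  [P1 ends]
  7='c' goto a→8
  8='ca' goto ·  [P2 ends]
  9='bd' goto a→10
  10='bda' goto ·  [P3 ends]
  11='dc' goto b→12
  12='dcb' goto a→13
  13='dcba' goto ·  [P4 ends]
  14='da' goto b→15  [P6 ends]
  15='dab' goto c→16
  16='dabc' goto c→17
  17='dabcc' goto ·  [P5 ends]

Failure links (BFS by depth):
  fail(1) 'd': from fail(0)=0 chase 'd': 0 ⇒ 0;  out=∅∪out(0)=∅
  fail(4) 'b': from fail(0)=0 chase 'b': 0 ⇒ 0;  out=∅∪out(0)=∅
  fail(7) 'c': from fail(0)=0 chase 'c': 0 ⇒ 0;  out=∅∪out(0)=∅
  fail(2) 'dd': from fail(1)=0 chase 'd': 0 ⇒ 1;  out=∅∪out(1)=∅
  fail(5) 'bb': from fail(4)=0 chase 'b': 0 ⇒ 4;  out=∅∪out(4)=∅
  fail(8) 'ca': from fail(7)=0 chase 'a': 0 ⇒ 0;  out={2}∪out(0)={2}
  fail(9) 'bd': from fail(4)=0 chase 'd': 0 ⇒ 1;  out=∅∪out(1)=∅
  fail(11) 'dc': from fail(1)=0 chase 'c': 0 ⇒ 7;  out=∅∪out(7)=∅
  fail(14) 'da': from fail(1)=0 chase 'a': 0 ⇒ 0;  out={6}∪out(0)={6}
  fail(3) 'ddd': from fail(2)=1 chase 'd': 1 ⇒ 2;  out={0}∪out(2)={0}
  fail(6) 'bbe': from fail(5)=4 chase 'e': 4→0 ⇒ 0;  out={1}∪out(0)={1}
  fail(10) 'bda': from fail(9)=1 chase 'a': 1 ⇒ 14;  out={3}∪out(14)={3,6}
  fail(12) 'dcb': from fail(11)=7 chase 'b': 7→0 ⇒ 4;  out=∅∪out(4)=∅
  fail(15) 'dab': from fail(14)=0 chase 'b': 0 ⇒ 4;  out=∅∪out(4)=∅
  fail(13) 'dcba': from fail(12)=4 chase 'a': 4→0 ⇒ 0;  out={4}∪out(0)={4}
  fail(16) 'dabc': from fail(15)=4 chase 'c': 4→0 ⇒ 7;  out=∅∪out(7)=∅
  fail(17) 'dabcc': from fail(16)=7 chase 'c': 7→0 ⇒ 7;  out={5}∪out(7)={5}

Scan:
[0] read 'c'  n0⇒n7
[1] read 'a'  n7⇒n8  ** P2@[0:1]
[2] read 'b'  n8⇒n4 (via fail)
[3] read 'd'  n4⇒n9
[4] read 'a'  n9⇒n10  ** P3@[2:4],P6@[3:4]
[5] read 'b'  n10⇒n15 (via fail)
[6] read 'c'  n15⇒n16
[7] read 'c'  n16⇒n17  ** P5@[3:7]
[8] read 'd'  n17⇒n1 (via fail)
[9] read 'a'  n1⇒n14  ** P6@[8:9]
[10] read 'b'  n14⇒n15
[11] read 'c'  n15⇒n16
[12] read 'c'  n16⇒n17  ** P5@[8:12]
[13] read 'a'  n17⇒n8 (via fail)  ** P2@[12:13]
[14] read 'c'  n8⇒n7 (via fail)
[15] read 'd'  n7⇒n1 (via fail)
[16] read 'e'  n1⇒n0 (via fail)
[17] read 'd'  n0⇒n1
[18] read 'a'  n1⇒n14  ** P6@[17:18]
[19] read 'b'  n14⇒n15
[20] read 'c'  n15⇒n16
[21] read 'c'  n16⇒n17  ** P5@[17:21]
[22] read 'c'  n17⇒n7 (via fail)
[23] read 'd'  n7⇒n1 (via fail)
[24] read 'a'  n1⇒n14  ** P6@[23:24]
[25] read 'd'  n14⇒n1 (via fail)
[26] read 'a'  n1⇒n14  ** P6@[25:26]
[27] read 'b'  n14⇒n15
[28] read 'c'  n15⇒n16
[29] read 'c'  n16⇒n17  ** P5@[25:29]
[30] read 'b'  n17⇒n4 (via fail)
[31] read 'e'  n4⇒n0 (via fail)
[32] read 'd'  n0⇒n1
[33] read 'd'  n1⇒n2
[34] read 'd'  n2⇒n3  ** P0@[32:34]
[35] read 'e'  n3⇒n0 (via fail)
[36] read 'b'  n0⇒n4
[37] read 'c'  n4⇒n7 (via fail)
[38] read 'e'  n7⇒n0 (via fail)
[39] read 'c'  n0⇒n7
[40] read 'a'  n7⇒n8  ** P2@[39:40]
[41] read 'c'  n8⇒n7 (via fail)
[42] read 'e'  n7⇒n0 (via fail)
[43] read 'd'  n0⇒n1
[44] read 'c'  n1⇒n11
[45] read 'b'  n11⇒n12
[46] read 'a'  n12⇒n13  ** P4@[43:46]
[47] read 'b'  n13⇒n4 (via fail)
[48] read 'd'  n4⇒n9
[49] read 'e'  n9⇒n0 (via fail)

Result: [[1,2],[4,3],[4,6],[7,5],[9,6],[12,5],[13,2],[18,6],[21,5],[24,6],[26,6],[29,5],[34,0],[40,2],[46,4]]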